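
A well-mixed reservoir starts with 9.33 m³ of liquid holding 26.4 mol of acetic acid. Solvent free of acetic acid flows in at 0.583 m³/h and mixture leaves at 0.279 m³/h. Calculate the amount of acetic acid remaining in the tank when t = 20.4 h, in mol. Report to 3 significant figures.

16.5 mol

Let m(t) be the amount of acetic acid. Volume: V(t) = V₀ + (Q_in − Q_out) t = 9.33 + 0.30400 t; V(20.4) = 15.532 m³.
Solute balance: dm/dt = 0 − Q_out C = −Q_out m/V(t).
Separate: dm/m = −Q_out dt/V(t) ⇒ ln(m/m₀) = −(Q_out/(Q_in−Q_out)) ln(V/V₀).
m = m₀ (V₀/V)^(Q_out/(Q_in−Q_out)) = 26.4 × (9.33/15.532)^(0.91776) = 16.538 mol.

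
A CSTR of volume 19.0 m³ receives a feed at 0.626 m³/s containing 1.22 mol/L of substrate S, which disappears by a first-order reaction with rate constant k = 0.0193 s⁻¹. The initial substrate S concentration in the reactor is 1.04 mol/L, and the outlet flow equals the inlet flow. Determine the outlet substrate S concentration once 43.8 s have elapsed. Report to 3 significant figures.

Accumulation = in − out − consumed: V dC/dt = Q C_in − Q C − k V C.
This is linear with rate a = Q/V + k = 0.052247 s⁻¹.
C_ss = Q C_in/(Q + kV) = 0.76934 mol/L; C(t) = C_ss + (C₀ − C_ss) e^(−a t).
C(43.8) = 0.76934 + (0.27066)·e^(−0.052247·43.8) = 0.76934 + (0.27066)·0.10143 = 0.79679 mol/L.

0.797 mol/L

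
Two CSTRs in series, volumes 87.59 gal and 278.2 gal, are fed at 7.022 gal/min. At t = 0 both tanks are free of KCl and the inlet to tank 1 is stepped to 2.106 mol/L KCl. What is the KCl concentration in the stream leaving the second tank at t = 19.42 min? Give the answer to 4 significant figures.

Time constants: τᵢ = Vᵢ/Q for each well-mixed tank.
τ₁ = 87.59/7.022 = 12.4737 min; τ₂ = 278.2/7.022 = 39.6183 min.
Solving the cascade with C₁(0)=C₂(0)=0 gives C₂(t) = C_in[1 − (τ₁ e^(−t/τ₁) − τ₂ e^(−t/τ₂))/(τ₁ − τ₂)].
At t = 19.42: e^(−t/τ₁) = 0.210792, e^(−t/τ₂) = 0.612518.
C₂ = 2.106·[1 − (12.4737·0.210792 − 39.6183·0.612518)/(-27.1447)] = 2.106·0.202879 = 0.427264 mol/L.

0.4273 mol/L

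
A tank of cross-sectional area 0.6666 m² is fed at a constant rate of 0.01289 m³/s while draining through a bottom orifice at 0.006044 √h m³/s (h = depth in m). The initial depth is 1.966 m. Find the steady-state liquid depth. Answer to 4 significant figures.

4.548 m

Mass balance (ρ constant): A dh/dt = Q_in − 0.006044 √h. At steady state dh/dt = 0:
Q_in = 0.006044 √h_ss ⇒ √h_ss = 0.01289/0.006044 = 2.13269.
h_ss = 2.13269² = 4.54838 m. (Since h₀ = 1.966 m < h_ss, the level will rise toward this value.)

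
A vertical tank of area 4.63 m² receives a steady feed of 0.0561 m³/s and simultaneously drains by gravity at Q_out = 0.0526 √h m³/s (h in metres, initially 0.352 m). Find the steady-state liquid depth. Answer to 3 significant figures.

A dh/dt = Q_in − 0.0526 √h. Steady state requires inflow = outflow:
Q_in = 0.0526 √h_ss ⇒ √h_ss = 0.0561/0.0526 = 1.0665.
h_ss = 1.0665² = 1.1375 m. (Since h₀ = 0.352 m < h_ss, the level will rise toward this value.)

1.14 m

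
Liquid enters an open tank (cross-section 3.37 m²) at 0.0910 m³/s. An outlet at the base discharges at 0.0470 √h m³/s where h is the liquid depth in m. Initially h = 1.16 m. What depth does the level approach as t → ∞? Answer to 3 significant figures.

3.75 m

Unsteady balance on liquid volume: A dh/dt = Q_in − 0.0470 √h. At steady state dh/dt = 0:
Q_in = 0.0470 √h_ss ⇒ √h_ss = 0.0910/0.0470 = 1.9362.
h_ss = 1.9362² = 3.7488 m. (Since h₀ = 1.16 m < h_ss, the level will rise toward this value.)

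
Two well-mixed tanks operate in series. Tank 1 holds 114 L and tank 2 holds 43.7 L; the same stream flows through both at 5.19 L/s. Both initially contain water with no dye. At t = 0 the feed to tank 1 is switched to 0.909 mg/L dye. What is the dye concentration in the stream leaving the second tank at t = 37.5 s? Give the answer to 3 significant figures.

Species balance on tank i: dCᵢ/dt = (Cᵢ₋₁ − Cᵢ)/τᵢ with τᵢ = Vᵢ/Q.
τ₁ = 114/5.19 = 21.965 s; τ₂ = 43.7/5.19 = 8.4200 s.
Tank 1: C₁ = C_in(1 − e^(−t/τ₁)). Tank 2 (τ₁ ≠ τ₂): C₂ = C_in[1 − (τ₁ e^(−t/τ₁) − τ₂ e^(−t/τ₂))/(τ₁ − τ₂)].
At t = 37.5: e^(−t/τ₁) = 0.18137, e^(−t/τ₂) = 0.011636.
C₂ = 0.909·[1 − (21.965·0.18137 − 8.4200·0.011636)/(13.545)] = 0.909·0.71313 = 0.64823 mg/L.

0.648 mg/L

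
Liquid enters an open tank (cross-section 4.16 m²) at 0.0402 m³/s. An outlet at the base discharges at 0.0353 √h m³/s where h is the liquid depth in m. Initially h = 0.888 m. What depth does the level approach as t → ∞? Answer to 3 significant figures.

1.30 m

Level balance: A dh/dt = 0.0402 − 0.0353 √h. Setting dh/dt = 0:
Q_in = 0.0353 √h_ss ⇒ √h_ss = 0.0402/0.0353 = 1.1388.
h_ss = 1.1388² = 1.2969 m. (Since h₀ = 0.888 m < h_ss, the level will rise toward this value.)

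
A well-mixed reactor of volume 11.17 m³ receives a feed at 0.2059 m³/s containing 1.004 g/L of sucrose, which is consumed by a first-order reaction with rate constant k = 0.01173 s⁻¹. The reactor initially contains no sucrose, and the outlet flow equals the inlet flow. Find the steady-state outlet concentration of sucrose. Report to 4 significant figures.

0.6136 g/L

Accumulation = in − out − consumed: V dC/dt = Q C_in − Q C − k V C.
Steady state (dC/dt = 0): C_ss = Q C_in/(Q + kV) = C_in/(1 + kV/Q).
C_ss = 0.2059·1.004/(0.2059 + 0.01173·11.17) = 0.206724/0.336924 = 0.613561 g/L.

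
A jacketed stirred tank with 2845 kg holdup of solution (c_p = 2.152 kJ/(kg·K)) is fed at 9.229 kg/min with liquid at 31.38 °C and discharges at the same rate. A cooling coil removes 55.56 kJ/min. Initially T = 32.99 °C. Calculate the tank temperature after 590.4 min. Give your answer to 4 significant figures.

Energy balance: M c_p dT/dt = ṁ c_p (T_in − T) − 55.56.
Rearrange: dT/dt = (T_ss − T)/τ with τ = M/ṁ = 308.267 min and T_ss = T_in − Q̇/(ṁ c_p) = 28.5825 °C.
Solution: T(t) = T_ss + (T₀ − T_ss) e^(−t/τ).
T(590.4) = 28.5825 + (4.40747)·e^(−590.4/308.267) = 28.5825 + (4.40747)·0.147309 = 29.2318 °C.

29.23 °C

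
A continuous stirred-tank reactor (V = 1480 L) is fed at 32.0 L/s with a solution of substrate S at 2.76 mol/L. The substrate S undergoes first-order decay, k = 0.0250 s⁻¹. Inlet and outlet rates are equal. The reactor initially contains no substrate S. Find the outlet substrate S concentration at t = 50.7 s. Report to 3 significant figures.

V dC/dt = Q(C_in − C) − k V C.
This is linear with rate a = Q/V + k = 0.046622 s⁻¹.
C_ss = Q C_in/(Q + kV) = 1.2800 mol/L; C(t) = C_ss + (C₀ − C_ss) e^(−a t).
C(50.7) = 1.2800 + (-1.2800)·e^(−0.046622·50.7) = 1.2800 + (-1.2800)·0.094070 = 1.1596 mol/L.

1.16 mol/L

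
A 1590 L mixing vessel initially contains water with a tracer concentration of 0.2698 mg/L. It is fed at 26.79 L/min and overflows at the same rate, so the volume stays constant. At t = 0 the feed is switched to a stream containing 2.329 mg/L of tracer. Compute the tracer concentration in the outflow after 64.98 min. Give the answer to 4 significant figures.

1.640 mg/L

Accumulation = in − out for the solute gives V dC/dt = Q(C_in − C).
Rewrite as dC/dt + C/τ = C_in/τ, τ = V/Q = 59.3505 min.
C approaches C_in exponentially: C(t) = C_in + (C₀ − C_in) e^(−t/τ).
C(64.98) = 2.329 + (0.2698 − 2.329)·e^(−64.98/59.3505) = 2.329 + (-2.05920)·0.334589 = 1.64001 mg/L.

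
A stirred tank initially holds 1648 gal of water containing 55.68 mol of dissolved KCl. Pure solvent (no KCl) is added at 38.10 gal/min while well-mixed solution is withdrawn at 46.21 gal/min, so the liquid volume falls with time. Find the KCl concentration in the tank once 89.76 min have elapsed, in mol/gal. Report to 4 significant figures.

Let m(t) be the amount of KCl. Volume: V(t) = V₀ + (Q_in − Q_out) t = 1648 − 8.11000 t; V(89.76) = 920.046 gal.
Species balance (pure solvent in): dm/dt = −Q_out · m/V(t).
Separate: dm/m = −Q_out dt/V(t) ⇒ ln(m/m₀) = −(Q_out/(Q_in−Q_out)) ln(V/V₀).
m = m₀ (V₀/V)^(Q_out/(Q_in−Q_out)) = 55.68 × (1648/920.046)^(-5.69790) = 2.01043 mol.
C = m/V = 2.01043/920.046 = 0.00218514 mol/gal.

0.002185 mol/gal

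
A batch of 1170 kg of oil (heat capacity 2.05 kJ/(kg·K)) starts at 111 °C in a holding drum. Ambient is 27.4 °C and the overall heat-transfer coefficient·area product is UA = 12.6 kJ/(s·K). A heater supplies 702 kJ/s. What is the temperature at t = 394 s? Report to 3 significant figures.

Lumped-capacitance energy balance: M c_p dT/dt = UA(T_amb − T) + Q̇.
dT/dt = (T_ss − T)/τ with T_ss = T_amb + Q̇/UA = 27.4 + 702/12.6 = 83.114 °C, τ = M c_p/UA = 1170·2.05/12.6 = 190.36 s.
T approaches T_ss exponentially: T(t) = T_ss + (T₀ − T_ss) e^(−t/τ).
T(394) = 83.114 + (27.886)·0.12621 = 86.634 °C.

86.6 °C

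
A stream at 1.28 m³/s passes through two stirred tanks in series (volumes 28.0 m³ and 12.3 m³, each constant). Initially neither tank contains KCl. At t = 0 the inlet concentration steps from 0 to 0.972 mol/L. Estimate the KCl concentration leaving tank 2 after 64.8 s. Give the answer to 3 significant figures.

0.883 mol/L

Each tank obeys Vᵢ dCᵢ/dt = Q(Cᵢ₋₁ − Cᵢ), so τᵢ = Vᵢ/Q.
τ₁ = 28.0/1.28 = 21.875 s; τ₂ = 12.3/1.28 = 9.6094 s.
Solving the cascade with C₁(0)=C₂(0)=0 gives C₂(t) = C_in[1 − (τ₁ e^(−t/τ₁) − τ₂ e^(−t/τ₂))/(τ₁ − τ₂)].
At t = 64.8: e^(−t/τ₁) = 0.051701, e^(−t/τ₂) = 0.0011786.
C₂ = 0.972·[1 − (21.875·0.051701 − 9.6094·0.0011786)/(12.266)] = 0.972·0.90872 = 0.88327 mol/L.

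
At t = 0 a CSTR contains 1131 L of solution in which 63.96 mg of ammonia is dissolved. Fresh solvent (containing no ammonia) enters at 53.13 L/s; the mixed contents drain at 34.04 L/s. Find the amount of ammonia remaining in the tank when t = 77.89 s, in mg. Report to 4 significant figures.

14.32 mg

Let m(t) be the amount of ammonia. Volume: V(t) = V₀ + (Q_in − Q_out) t = 1131 + 19.0900 t; V(77.89) = 2617.92 L.
Species balance (pure solvent in): dm/dt = −Q_out · m/V(t).
Separate: dm/m = −Q_out dt/V(t) ⇒ ln(m/m₀) = −(Q_out/(Q_in−Q_out)) ln(V/V₀).
m = m₀ (V₀/V)^(Q_out/(Q_in−Q_out)) = 63.96 × (1131/2617.92)^(1.78313) = 14.3208 mg.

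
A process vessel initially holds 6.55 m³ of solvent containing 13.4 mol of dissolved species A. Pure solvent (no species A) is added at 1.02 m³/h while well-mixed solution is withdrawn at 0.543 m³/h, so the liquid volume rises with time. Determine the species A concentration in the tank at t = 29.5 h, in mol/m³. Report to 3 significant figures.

0.176 mol/m³

Total volume: dV/dt = Q_in − Q_out = 0.47700 m³/h, so V(t) = 6.55 + 0.47700 t and V(29.5) = 20.621 m³.
Species balance (pure solvent in): dm/dt = −Q_out · m/V(t).
Separate: dm/m = −Q_out dt/V(t) ⇒ ln(m/m₀) = −(Q_out/(Q_in−Q_out)) ln(V/V₀).
m = m₀ (V₀/V)^(Q_out/(Q_in−Q_out)) = 13.4 × (6.55/20.621)^(1.1384) = 3.6317 mol.
C = m/V = 3.6317/20.621 = 0.17611 mol/m³.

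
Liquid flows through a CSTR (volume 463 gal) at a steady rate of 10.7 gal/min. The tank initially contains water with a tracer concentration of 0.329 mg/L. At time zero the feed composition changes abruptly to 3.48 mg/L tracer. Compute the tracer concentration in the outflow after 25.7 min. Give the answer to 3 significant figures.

Accumulation = in − out for the solute gives V dC/dt = Q(C_in − C).
So dC/dt = (C_in − C)/τ with τ = V/Q = 463/10.7 = 43.271 min.
Solution: C(t) = C_in + (C₀ − C_in) e^(−t/τ).
C(25.7) = 3.48 + (0.329 − 3.48)·e^(−25.7/43.271) = 3.48 + (-3.1510)·0.55215 = 1.7402 mg/L.

1.74 mg/L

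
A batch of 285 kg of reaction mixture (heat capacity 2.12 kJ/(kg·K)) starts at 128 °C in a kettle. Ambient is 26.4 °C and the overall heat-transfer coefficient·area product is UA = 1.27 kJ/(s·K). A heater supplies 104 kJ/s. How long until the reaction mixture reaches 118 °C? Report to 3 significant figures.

337 s

M c_p dT/dt = −UA(T − T_amb) + Q̇.
τ = M c_p/UA = 475.75 s; T_ss = T_amb + Q̇/UA = 26.4 + 104/1.27 = 108.29 °C.
T(t) = T_ss + (T₀ − T_ss)e^(−t/τ); set T = 118:
t = −τ ln[(T − T_ss)/(T₀ − T_ss)] = −475.75 · ln(0.49265) = 336.81 s.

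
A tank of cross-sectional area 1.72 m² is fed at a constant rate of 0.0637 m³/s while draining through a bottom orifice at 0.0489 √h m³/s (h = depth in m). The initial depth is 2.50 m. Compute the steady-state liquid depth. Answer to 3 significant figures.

1.70 m

Level balance: A dh/dt = 0.0637 − 0.0489 √h. Setting dh/dt = 0:
Q_in = 0.0489 √h_ss ⇒ √h_ss = 0.0637/0.0489 = 1.3027.
h_ss = 1.3027² = 1.6969 m. (Since h₀ = 2.50 m > h_ss, the level will fall toward this value.)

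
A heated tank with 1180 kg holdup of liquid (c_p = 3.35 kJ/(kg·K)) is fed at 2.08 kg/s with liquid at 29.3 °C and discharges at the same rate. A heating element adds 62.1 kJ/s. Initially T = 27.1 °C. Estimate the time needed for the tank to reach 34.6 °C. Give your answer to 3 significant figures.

Heat balance on the well-mixed liquid: M c_p dT/dt = ṁ c_p (T_in − T) + 62.1.
τ = M/ṁ = 567.31 s; T_ss = T_in + Q̇/(ṁ c_p) = 38.212 °C.
T(t) = T_ss + (T₀ − T_ss) e^(−t/τ). Set T = 34.6:
e^(−t/τ) = (34.6 − 38.212)/(27.1 − 38.212) = 0.32506
t = −567.31 · ln(0.32506) = 637.50 s.

638 s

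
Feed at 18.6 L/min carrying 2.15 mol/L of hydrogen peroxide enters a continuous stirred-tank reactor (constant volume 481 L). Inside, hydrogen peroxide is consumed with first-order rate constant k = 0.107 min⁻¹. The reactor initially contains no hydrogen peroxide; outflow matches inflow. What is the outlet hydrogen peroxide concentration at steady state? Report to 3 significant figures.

Accumulation = in − out − consumed: V dC/dt = Q C_in − Q C − k V C.
Steady state (dC/dt = 0): C_ss = Q C_in/(Q + kV) = C_in/(1 + kV/Q).
C_ss = 18.6·2.15/(18.6 + 0.107·481) = 39.990/70.067 = 0.57074 mol/L.

0.571 mol/L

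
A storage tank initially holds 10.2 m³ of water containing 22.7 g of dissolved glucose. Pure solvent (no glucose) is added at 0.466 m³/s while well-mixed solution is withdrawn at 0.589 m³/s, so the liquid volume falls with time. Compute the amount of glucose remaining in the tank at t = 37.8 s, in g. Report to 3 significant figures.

Total volume: dV/dt = Q_in − Q_out = -0.12300 m³/s, so V(t) = 10.2 − 0.12300 t and V(37.8) = 5.5506 m³.
No glucose enters, so dm/dt = −Q_out · (m/V).
dm/m = −Q_out dt/(V₀ − 0.12300 t); integrating gives ln(m/m₀) = −(Q_out/(Q_in−Q_out)) ln(V/V₀).
m = m₀ (V₀/V)^(Q_out/(Q_in−Q_out)) = 22.7 × (10.2/5.5506)^(-4.7886) = 1.2319 g.

1.23 g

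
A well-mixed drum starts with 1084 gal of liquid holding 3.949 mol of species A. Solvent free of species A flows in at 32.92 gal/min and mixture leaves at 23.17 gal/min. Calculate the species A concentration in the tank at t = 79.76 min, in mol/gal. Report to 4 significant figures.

0.0005867 mol/gal

Total volume: dV/dt = Q_in − Q_out = 9.75000 gal/min, so V(t) = 1084 + 9.75000 t and V(79.76) = 1861.66 gal.
Solute balance: dm/dt = 0 − Q_out C = −Q_out m/V(t).
Separate: dm/m = −Q_out dt/V(t) ⇒ ln(m/m₀) = −(Q_out/(Q_in−Q_out)) ln(V/V₀).
m = m₀ (V₀/V)^(Q_out/(Q_in−Q_out)) = 3.949 × (1084/1861.66)^(2.37641) = 1.09229 mol.
C = m/V = 1.09229/1861.66 = 0.000586728 mol/gal.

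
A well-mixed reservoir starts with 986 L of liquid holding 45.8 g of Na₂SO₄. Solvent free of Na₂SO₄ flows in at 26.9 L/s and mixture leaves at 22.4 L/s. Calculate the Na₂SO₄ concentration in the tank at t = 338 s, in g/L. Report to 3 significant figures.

0.000176 g/L

Let m(t) be the amount of Na₂SO₄. Volume: V(t) = V₀ + (Q_in − Q_out) t = 986 + 4.5000 t; V(338) = 2507.0 L.
Species balance (pure solvent in): dm/dt = −Q_out · m/V(t).
Separate: dm/m = −Q_out dt/V(t) ⇒ ln(m/m₀) = −(Q_out/(Q_in−Q_out)) ln(V/V₀).
m = m₀ (V₀/V)^(Q_out/(Q_in−Q_out)) = 45.8 × (986/2507.0)^(4.9778) = 0.44003 g.
C = m/V = 0.44003/2507.0 = 0.00017552 g/L.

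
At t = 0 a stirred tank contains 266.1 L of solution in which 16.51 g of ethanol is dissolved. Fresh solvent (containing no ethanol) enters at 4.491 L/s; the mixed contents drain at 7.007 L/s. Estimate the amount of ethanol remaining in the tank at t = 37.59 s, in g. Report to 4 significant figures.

4.860 g

Total volume: dV/dt = Q_in − Q_out = -2.51600 L/s, so V(t) = 266.1 − 2.51600 t and V(37.59) = 171.524 L.
Solute balance: dm/dt = 0 − Q_out C = −Q_out m/V(t).
dm/m = −Q_out dt/(V₀ − 2.51600 t); integrating gives ln(m/m₀) = −(Q_out/(Q_in−Q_out)) ln(V/V₀).
m = m₀ (V₀/V)^(Q_out/(Q_in−Q_out)) = 16.51 × (266.1/171.524)^(-2.78498) = 4.85952 g.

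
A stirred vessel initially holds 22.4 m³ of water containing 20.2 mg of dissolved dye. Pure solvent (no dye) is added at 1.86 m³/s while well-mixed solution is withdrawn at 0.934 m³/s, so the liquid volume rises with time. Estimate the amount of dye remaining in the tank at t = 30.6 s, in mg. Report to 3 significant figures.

Let m(t) be the amount of dye. Volume: V(t) = V₀ + (Q_in − Q_out) t = 22.4 + 0.92600 t; V(30.6) = 50.736 m³.
No dye enters, so dm/dt = −Q_out · (m/V).
dm/m = −Q_out dt/(V₀ + 0.92600 t); integrating gives ln(m/m₀) = −(Q_out/(Q_in−Q_out)) ln(V/V₀).
m = m₀ (V₀/V)^(Q_out/(Q_in−Q_out)) = 20.2 × (22.4/50.736)^(1.0086) = 8.8556 mg.

8.86 mg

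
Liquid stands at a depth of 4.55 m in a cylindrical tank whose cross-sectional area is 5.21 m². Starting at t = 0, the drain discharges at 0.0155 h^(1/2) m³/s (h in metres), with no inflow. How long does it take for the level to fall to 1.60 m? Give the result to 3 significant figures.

584 s

Unsteady balance on liquid volume: A dh/dt = −0.0155 √h.
Separate and integrate: 2(√h − √h₀) = −(0.0155/A) t.
t = 2A(√h₀ − √h)/0.0155 = 2·5.21·(√4.55 − √1.60)/0.0155
  = 10.420 × (2.1331 − 1.2649) / 0.0155 = 583.63 s.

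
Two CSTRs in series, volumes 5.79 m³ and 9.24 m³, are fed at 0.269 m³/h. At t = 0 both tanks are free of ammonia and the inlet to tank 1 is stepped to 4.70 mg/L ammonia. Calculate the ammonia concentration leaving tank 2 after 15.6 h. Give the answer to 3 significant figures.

0.528 mg/L

Each tank obeys Vᵢ dCᵢ/dt = Q(Cᵢ₋₁ − Cᵢ), so τᵢ = Vᵢ/Q.
τ₁ = 5.79/0.269 = 21.524 h; τ₂ = 9.24/0.269 = 34.349 h.
Tank 1: C₁ = C_in(1 − e^(−t/τ₁)). Tank 2 (τ₁ ≠ τ₂): C₂ = C_in[1 − (τ₁ e^(−t/τ₁) − τ₂ e^(−t/τ₂))/(τ₁ − τ₂)].
At t = 15.6: e^(−t/τ₁) = 0.48444, e^(−t/τ₂) = 0.63498.
C₂ = 4.70·[1 − (21.524·0.48444 − 34.349·0.63498)/(-12.825)] = 4.70·0.11236 = 0.52809 mg/L.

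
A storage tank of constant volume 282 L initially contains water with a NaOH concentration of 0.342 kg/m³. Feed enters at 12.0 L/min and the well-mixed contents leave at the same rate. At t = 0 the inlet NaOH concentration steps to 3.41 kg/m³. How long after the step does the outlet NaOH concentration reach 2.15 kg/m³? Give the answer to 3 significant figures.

Species balance: V dC/dt = Q(C_in − C) ⇒ τ = V/Q = 23.500 min.
C(t) = C_in + (C₀ − C_in) e^(−t/τ). Set C = 2.15 and solve for t:
e^(−t/τ) = (C − C_in)/(C₀ − C_in) = (2.15 − 3.41)/(0.342 − 3.41) = 0.41069
t = −τ ln(…) = 23.500 × 0.88991 = 20.913 min.

20.9 min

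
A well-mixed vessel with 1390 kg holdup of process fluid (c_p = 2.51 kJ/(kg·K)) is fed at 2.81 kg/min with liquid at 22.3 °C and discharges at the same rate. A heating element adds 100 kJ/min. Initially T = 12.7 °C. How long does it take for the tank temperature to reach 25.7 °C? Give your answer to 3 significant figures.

M c_p dT/dt = ṁ c_p (T_in − T) + Q̇.
τ = M/ṁ = 494.66 min; T_ss = T_in + Q̇/(ṁ c_p) = 36.478 °C.
T(t) = T_ss + (T₀ − T_ss) e^(−t/τ). Set T = 25.7:
e^(−t/τ) = (25.7 − 36.478)/(12.7 − 36.478) = 0.45328
t = −494.66 · ln(0.45328) = 391.40 min.

391 min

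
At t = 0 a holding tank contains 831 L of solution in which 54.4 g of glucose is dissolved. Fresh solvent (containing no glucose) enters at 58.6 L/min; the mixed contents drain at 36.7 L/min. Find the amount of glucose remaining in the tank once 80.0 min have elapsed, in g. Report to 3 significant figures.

Total volume: dV/dt = Q_in − Q_out = 21.900 L/min, so V(t) = 831 + 21.900 t and V(80.0) = 2583.0 L.
No glucose enters, so dm/dt = −Q_out · (m/V).
dm/m = −Q_out dt/(V₀ + 21.900 t); integrating gives ln(m/m₀) = −(Q_out/(Q_in−Q_out)) ln(V/V₀).
m = m₀ (V₀/V)^(Q_out/(Q_in−Q_out)) = 54.4 × (831/2583.0)^(1.6758) = 8.1326 g.

8.13 g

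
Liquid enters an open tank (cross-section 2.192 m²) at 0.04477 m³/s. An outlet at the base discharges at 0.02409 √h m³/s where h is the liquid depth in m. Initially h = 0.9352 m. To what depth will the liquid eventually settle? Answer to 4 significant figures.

A dh/dt = Q_in − 0.02409 √h. Steady state requires inflow = outflow:
Q_in = 0.02409 √h_ss ⇒ √h_ss = 0.04477/0.02409 = 1.85845.
h_ss = 1.85845² = 3.45383 m. (Since h₀ = 0.9352 m < h_ss, the level will rise toward this value.)

3.454 m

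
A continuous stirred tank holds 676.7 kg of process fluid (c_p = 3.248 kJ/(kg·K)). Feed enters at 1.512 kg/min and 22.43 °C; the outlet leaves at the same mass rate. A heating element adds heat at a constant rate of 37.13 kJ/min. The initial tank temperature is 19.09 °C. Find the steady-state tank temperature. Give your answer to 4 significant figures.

29.99 °C

Heat balance on the well-mixed liquid: M c_p dT/dt = ṁ c_p (T_in − T) + 37.13.
At steady state dT/dt = 0 ⇒ T_ss = T_in + Q̇/(ṁ c_p) = 22.43 + 37.13/(1.512·3.248) = 29.9906 °C.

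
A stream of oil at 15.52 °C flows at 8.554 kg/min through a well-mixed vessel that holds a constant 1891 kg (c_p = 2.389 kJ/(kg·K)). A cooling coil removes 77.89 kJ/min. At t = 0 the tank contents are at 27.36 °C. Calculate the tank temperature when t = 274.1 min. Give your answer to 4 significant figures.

16.24 °C

M c_p dT/dt = ṁ c_p (T_in − T) − Q̇.
Rearrange: dT/dt = (T_ss − T)/τ with τ = M/ṁ = 221.066 min and T_ss = T_in − Q̇/(ṁ c_p) = 11.7085 °C.
Solution: T(t) = T_ss + (T₀ − T_ss) e^(−t/τ).
T(274.1) = 11.7085 + (15.6515)·e^(−274.1/221.066) = 11.7085 + (15.6515)·0.289413 = 16.2382 °C.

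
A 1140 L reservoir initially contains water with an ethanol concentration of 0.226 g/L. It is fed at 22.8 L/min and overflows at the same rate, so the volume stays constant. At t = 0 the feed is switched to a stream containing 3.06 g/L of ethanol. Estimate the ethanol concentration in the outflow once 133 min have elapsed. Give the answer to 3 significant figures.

Accumulation = in − out for the solute gives V dC/dt = Q(C_in − C).
So dC/dt = (C_in − C)/τ with τ = V/Q = 1140/22.8 = 50.000 min.
Integrating: C(t) = C_in + (C₀ − C_in) e^(−t/τ).
C(133) = 3.06 + (0.226 − 3.06)·e^(−133/50.000) = 3.06 + (-2.8340)·0.069948 = 2.8618 g/L.

2.86 g/L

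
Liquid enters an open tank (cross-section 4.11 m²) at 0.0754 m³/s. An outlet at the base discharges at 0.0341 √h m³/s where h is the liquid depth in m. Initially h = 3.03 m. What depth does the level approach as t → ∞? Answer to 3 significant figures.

A dh/dt = Q_in − 0.0341 √h. Steady state requires inflow = outflow:
Q_in = 0.0341 √h_ss ⇒ √h_ss = 0.0754/0.0341 = 2.2111.
h_ss = 2.2111² = 4.8892 m. (Since h₀ = 3.03 m < h_ss, the level will rise toward this value.)

4.89 m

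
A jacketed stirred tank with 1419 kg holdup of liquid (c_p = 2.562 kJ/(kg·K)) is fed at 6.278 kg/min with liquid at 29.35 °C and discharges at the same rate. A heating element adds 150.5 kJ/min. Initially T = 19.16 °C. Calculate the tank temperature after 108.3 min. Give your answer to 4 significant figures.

Heat balance on the well-mixed liquid: M c_p dT/dt = ṁ c_p (T_in − T) + 150.5.
τ = M/ṁ = 226.027 min; T_ss = T_in + Q̇/(ṁ c_p) = 29.35 + 150.5/(6.278·2.562) = 38.7070 °C.
T approaches T_ss exponentially: T(t) = T_ss + (T₀ − T_ss) e^(−t/τ).
T(108.3) = 38.7070 + (-19.5470)·e^(−108.3/226.027) = 38.7070 + (-19.5470)·0.619312 = 26.6013 °C.

26.60 °C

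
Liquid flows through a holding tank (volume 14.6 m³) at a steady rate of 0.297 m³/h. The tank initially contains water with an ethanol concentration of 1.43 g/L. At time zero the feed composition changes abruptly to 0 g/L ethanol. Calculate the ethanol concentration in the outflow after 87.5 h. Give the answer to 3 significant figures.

Unsteady species balance (constant V, well mixed): V dC/dt = Q(C_in − C).
Rewrite as dC/dt + C/τ = C_in/τ, τ = V/Q = 49.158 h.
Integrating: C(t) = C_in + (C₀ − C_in) e^(−t/τ).
C(87.5) = 0 + (1.43 − 0)·e^(−87.5/49.158) = 0 + (1.4300)·0.16864 = 0.24116 g/L.

0.241 g/L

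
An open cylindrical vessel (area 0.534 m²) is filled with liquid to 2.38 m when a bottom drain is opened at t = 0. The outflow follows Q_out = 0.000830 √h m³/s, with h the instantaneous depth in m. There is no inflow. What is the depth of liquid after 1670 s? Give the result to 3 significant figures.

0.0600 m

A dh/dt = −Q_out = −0.000830 √h.
Separate and integrate: 2(√h − √h₀) = −(0.000830/A) t.
√h = √2.38 − 0.000830·1670/(2·0.534) = 1.5427 − 1.2978 = 0.24488.
h = 0.24488² = 0.059965 m.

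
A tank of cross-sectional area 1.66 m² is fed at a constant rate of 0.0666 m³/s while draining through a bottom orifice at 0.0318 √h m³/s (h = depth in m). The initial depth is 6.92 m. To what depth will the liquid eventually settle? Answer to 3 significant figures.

4.39 m

Level balance: A dh/dt = 0.0666 − 0.0318 √h. Setting dh/dt = 0:
Q_in = 0.0318 √h_ss ⇒ √h_ss = 0.0666/0.0318 = 2.0943.
h_ss = 2.0943² = 4.3863 m. (Since h₀ = 6.92 m > h_ss, the level will fall toward this value.)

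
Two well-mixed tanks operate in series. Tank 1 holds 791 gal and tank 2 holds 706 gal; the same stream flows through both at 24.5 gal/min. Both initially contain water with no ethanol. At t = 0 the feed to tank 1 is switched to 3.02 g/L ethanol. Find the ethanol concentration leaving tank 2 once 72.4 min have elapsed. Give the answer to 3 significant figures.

2.07 g/L

Species balance on tank i: dCᵢ/dt = (Cᵢ₋₁ − Cᵢ)/τᵢ with τᵢ = Vᵢ/Q.
τ₁ = 791/24.5 = 32.286 min; τ₂ = 706/24.5 = 28.816 min.
Tank 1: C₁ = C_in(1 − e^(−t/τ₁)). Tank 2 (τ₁ ≠ τ₂): C₂ = C_in[1 − (τ₁ e^(−t/τ₁) − τ₂ e^(−t/τ₂))/(τ₁ − τ₂)].
At t = 72.4: e^(−t/τ₁) = 0.10620, e^(−t/τ₂) = 0.081068.
C₂ = 3.02·[1 − (32.286·0.10620 − 28.816·0.081068)/(3.4694)] = 3.02·0.68510 = 2.0690 g/L.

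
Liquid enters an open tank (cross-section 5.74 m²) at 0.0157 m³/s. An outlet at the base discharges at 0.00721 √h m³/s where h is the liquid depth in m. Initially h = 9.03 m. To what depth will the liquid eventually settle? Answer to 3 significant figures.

4.74 m

A dh/dt = Q_in − 0.00721 √h. Steady state requires inflow = outflow:
Q_in = 0.00721 √h_ss ⇒ √h_ss = 0.0157/0.00721 = 2.1775.
h_ss = 2.1775² = 4.7416 m. (Since h₀ = 9.03 m > h_ss, the level will fall toward this value.)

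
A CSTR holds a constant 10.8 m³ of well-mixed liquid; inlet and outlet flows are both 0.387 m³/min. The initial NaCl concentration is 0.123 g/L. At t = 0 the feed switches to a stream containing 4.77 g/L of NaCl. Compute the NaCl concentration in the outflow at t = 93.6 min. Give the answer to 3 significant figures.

Transient balance on the dissolved component: V dC/dt = Q(C_in − C).
Time constant τ = V/Q = 10.8/0.387 = 27.907 min.
This is linear first-order; C(t) = C_in + (C₀ − C_in) e^(−t/τ).
C(93.6) = 4.77 + (0.123 − 4.77)·e^(−93.6/27.907) = 4.77 + (-4.6470)·0.034944 = 4.6076 g/L.

4.61 g/L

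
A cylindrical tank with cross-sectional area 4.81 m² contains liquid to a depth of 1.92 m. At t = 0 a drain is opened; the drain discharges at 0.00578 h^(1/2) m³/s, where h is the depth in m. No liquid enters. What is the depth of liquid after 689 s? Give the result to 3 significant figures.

Volume balance on the tank: A dh/dt = −0.00578 √h.
Separate and integrate: 2(√h − √h₀) = −(0.00578/A) t.
√h = √1.92 − 0.00578·689/(2·4.81) = 1.3856 − 0.41397 = 0.97167.
h = 0.97167² = 0.94414 m.

0.944 m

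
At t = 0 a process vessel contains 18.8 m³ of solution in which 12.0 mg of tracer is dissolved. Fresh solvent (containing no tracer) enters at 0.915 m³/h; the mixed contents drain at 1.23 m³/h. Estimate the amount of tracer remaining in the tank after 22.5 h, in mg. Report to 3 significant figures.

Total volume: dV/dt = Q_in − Q_out = -0.31500 m³/h, so V(t) = 18.8 − 0.31500 t and V(22.5) = 11.713 m³.
Species balance (pure solvent in): dm/dt = −Q_out · m/V(t).
dm/m = −Q_out dt/(V₀ − 0.31500 t); integrating gives ln(m/m₀) = −(Q_out/(Q_in−Q_out)) ln(V/V₀).
m = m₀ (V₀/V)^(Q_out/(Q_in−Q_out)) = 12.0 × (18.8/11.713)^(-3.9048) = 1.8911 mg.

1.89 mg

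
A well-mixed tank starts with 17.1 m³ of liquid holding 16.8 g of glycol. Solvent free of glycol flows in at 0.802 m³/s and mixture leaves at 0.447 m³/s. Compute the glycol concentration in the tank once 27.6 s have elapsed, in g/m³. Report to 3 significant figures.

0.353 g/m³

Total volume: dV/dt = Q_in − Q_out = 0.35500 m³/s, so V(t) = 17.1 + 0.35500 t and V(27.6) = 26.898 m³.
No glycol enters, so dm/dt = −Q_out · (m/V).
dm/m = −Q_out dt/(V₀ + 0.35500 t); integrating gives ln(m/m₀) = −(Q_out/(Q_in−Q_out)) ln(V/V₀).
m = m₀ (V₀/V)^(Q_out/(Q_in−Q_out)) = 16.8 × (17.1/26.898)^(1.2592) = 9.4974 g.
C = m/V = 9.4974/26.898 = 0.35309 g/m³.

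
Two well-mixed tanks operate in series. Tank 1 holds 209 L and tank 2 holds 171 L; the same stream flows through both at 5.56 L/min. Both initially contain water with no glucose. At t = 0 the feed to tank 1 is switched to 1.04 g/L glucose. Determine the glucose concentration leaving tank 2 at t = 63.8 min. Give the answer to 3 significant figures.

0.580 g/L

Species balance on tank i: dCᵢ/dt = (Cᵢ₋₁ − Cᵢ)/τᵢ with τᵢ = Vᵢ/Q.
τ₁ = 209/5.56 = 37.590 min; τ₂ = 171/5.56 = 30.755 min.
Solving the cascade with C₁(0)=C₂(0)=0 gives C₂(t) = C_in[1 − (τ₁ e^(−t/τ₁) − τ₂ e^(−t/τ₂))/(τ₁ − τ₂)].
At t = 63.8: e^(−t/τ₁) = 0.18318, e^(−t/τ₂) = 0.12563.
C₂ = 1.04·[1 − (37.590·0.18318 − 30.755·0.12563)/(6.8345)] = 1.04·0.55781 = 0.58012 g/L.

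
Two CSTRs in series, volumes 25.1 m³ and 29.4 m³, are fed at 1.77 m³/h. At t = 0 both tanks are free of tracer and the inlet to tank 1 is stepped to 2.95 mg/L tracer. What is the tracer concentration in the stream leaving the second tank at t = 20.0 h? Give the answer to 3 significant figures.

1.10 mg/L

Each tank obeys Vᵢ dCᵢ/dt = Q(Cᵢ₋₁ − Cᵢ), so τᵢ = Vᵢ/Q.
τ₁ = 25.1/1.77 = 14.181 h; τ₂ = 29.4/1.77 = 16.610 h.
Tank 1: C₁ = C_in(1 − e^(−t/τ₁)). Tank 2 (τ₁ ≠ τ₂): C₂ = C_in[1 − (τ₁ e^(−t/τ₁) − τ₂ e^(−t/τ₂))/(τ₁ − τ₂)].
At t = 20.0: e^(−t/τ₁) = 0.24406, e^(−t/τ₂) = 0.29997.
C₂ = 2.95·[1 − (14.181·0.24406 − 16.610·0.29997)/(-2.4294)] = 2.95·0.37366 = 1.1023 mg/L.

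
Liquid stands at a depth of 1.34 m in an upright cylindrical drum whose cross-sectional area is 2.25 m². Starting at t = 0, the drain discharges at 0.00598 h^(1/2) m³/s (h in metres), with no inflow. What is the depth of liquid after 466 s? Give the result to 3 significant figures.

0.290 m

With no inflow, A dh/dt = −0.00598 √h.
Separate and integrate: 2(√h − √h₀) = −(0.00598/A) t.
√h = √1.34 − 0.00598·466/(2·2.25) = 1.1576 − 0.61926 = 0.53832.
h = 0.53832² = 0.28979 m.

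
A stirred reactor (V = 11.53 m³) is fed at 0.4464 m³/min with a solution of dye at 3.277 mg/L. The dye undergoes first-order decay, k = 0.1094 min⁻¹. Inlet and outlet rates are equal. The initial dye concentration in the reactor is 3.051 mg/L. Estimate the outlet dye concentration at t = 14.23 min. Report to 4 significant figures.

1.123 mg/L

V dC/dt = Q(C_in − C) − k V C.
This is linear with rate a = Q/V + k = 0.148116 min⁻¹.
C_ss = Q C_in/(Q + kV) = 0.856581 mg/L; C(t) = C_ss + (C₀ − C_ss) e^(−a t).
C(14.23) = 0.856581 + (2.19442)·e^(−0.148116·14.23) = 0.856581 + (2.19442)·0.121518 = 1.12324 mg/L.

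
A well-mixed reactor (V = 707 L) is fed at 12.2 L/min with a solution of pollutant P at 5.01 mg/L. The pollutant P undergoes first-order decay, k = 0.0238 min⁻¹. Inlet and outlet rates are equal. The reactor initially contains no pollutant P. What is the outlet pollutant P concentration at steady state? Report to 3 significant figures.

V dC/dt = Q(C_in − C) − k V C.
Steady state (dC/dt = 0): C_ss = Q C_in/(Q + kV) = C_in/(1 + kV/Q).
C_ss = 12.2·5.01/(12.2 + 0.0238·707) = 61.122/29.027 = 2.1057 mg/L.

2.11 mg/L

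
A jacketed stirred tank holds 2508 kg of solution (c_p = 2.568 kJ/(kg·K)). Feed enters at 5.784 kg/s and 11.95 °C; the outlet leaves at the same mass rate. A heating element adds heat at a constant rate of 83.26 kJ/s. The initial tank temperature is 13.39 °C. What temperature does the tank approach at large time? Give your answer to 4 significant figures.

M c_p dT/dt = ṁ c_p (T_in − T) + Q̇.
At steady state dT/dt = 0 ⇒ T_ss = T_in + Q̇/(ṁ c_p) = 11.95 + 83.26/(5.784·2.568) = 17.5555 °C.

17.56 °C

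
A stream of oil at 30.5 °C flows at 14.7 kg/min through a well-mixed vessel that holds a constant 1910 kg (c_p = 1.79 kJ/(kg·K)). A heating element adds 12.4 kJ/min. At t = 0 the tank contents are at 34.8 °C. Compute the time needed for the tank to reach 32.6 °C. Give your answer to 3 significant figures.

Heat balance on the well-mixed liquid: M c_p dT/dt = ṁ c_p (T_in − T) + 12.4.
τ = M/ṁ = 129.93 min; T_ss = T_in + Q̇/(ṁ c_p) = 30.971 °C.
T(t) = T_ss + (T₀ − T_ss) e^(−t/τ). Set T = 32.6:
e^(−t/τ) = (32.6 − 30.971)/(34.8 − 30.971) = 0.42540
t = −129.93 · ln(0.42540) = 111.06 min.

111 min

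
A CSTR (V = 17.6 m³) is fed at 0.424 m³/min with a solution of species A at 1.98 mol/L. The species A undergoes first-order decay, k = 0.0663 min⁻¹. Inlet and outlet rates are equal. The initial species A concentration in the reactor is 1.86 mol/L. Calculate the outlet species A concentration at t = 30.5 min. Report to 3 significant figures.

Species balance: V dC/dt = Q C_in − Q C − k V C.
This is linear with rate a = Q/V + k = 0.090391 min⁻¹.
C_ss = Q C_in/(Q + kV) = 0.52771 mol/L; C(t) = C_ss + (C₀ − C_ss) e^(−a t).
C(30.5) = 0.52771 + (1.3323)·e^(−0.090391·30.5) = 0.52771 + (1.3323)·0.063487 = 0.61229 mol/L.

0.612 mol/L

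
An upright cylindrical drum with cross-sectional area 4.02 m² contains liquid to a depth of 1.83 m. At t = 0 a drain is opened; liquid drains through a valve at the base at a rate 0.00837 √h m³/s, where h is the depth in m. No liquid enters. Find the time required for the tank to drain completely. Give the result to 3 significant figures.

1300 s

A dh/dt = −Q_out = −0.00837 √h.
∫ h^(−1/2) dh = −(0.00837/A) ∫ dt, giving 2√h = 2√h₀ − (0.00837/A) t.
Tank is empty when √h = 0: t_empty = 2A√h₀/0.00837.
t_empty = 2·4.02·√1.83/0.00837 = 8.0400·1.3528/0.00837 = 1299.4 s.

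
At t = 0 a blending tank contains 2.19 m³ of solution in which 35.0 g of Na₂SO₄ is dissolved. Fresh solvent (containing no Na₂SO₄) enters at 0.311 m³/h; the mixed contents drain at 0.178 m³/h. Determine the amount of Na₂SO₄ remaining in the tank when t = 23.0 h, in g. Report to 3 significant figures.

Let m(t) be the amount of Na₂SO₄. Volume: V(t) = V₀ + (Q_in − Q_out) t = 2.19 + 0.13300 t; V(23.0) = 5.2490 m³.
Solute balance: dm/dt = 0 − Q_out C = −Q_out m/V(t).
dm/m = −Q_out dt/(V₀ + 0.13300 t); integrating gives ln(m/m₀) = −(Q_out/(Q_in−Q_out)) ln(V/V₀).
m = m₀ (V₀/V)^(Q_out/(Q_in−Q_out)) = 35.0 × (2.19/5.2490)^(1.3383) = 10.864 g.

10.9 g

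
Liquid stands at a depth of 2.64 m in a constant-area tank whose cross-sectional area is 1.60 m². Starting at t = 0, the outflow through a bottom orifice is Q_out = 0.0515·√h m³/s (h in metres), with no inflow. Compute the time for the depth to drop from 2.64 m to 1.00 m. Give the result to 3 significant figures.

38.8 s

Mass balance (ρ constant): A dh/dt = −0.0515 √h.
∫ h^(−1/2) dh = −(0.0515/A) ∫ dt, giving 2√h = 2√h₀ − (0.0515/A) t.
t = 2A(√h₀ − √h)/0.0515 = 2·1.60·(√2.64 − √1.00)/0.0515
  = 3.2000 × (1.6248 − 1.0000) / 0.0515 = 38.823 s.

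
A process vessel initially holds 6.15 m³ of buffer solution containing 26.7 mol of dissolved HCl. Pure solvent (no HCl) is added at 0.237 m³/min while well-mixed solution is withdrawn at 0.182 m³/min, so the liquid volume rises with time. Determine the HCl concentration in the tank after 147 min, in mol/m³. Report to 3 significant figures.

Total volume: dV/dt = Q_in − Q_out = 0.055000 m³/min, so V(t) = 6.15 + 0.055000 t and V(147) = 14.235 m³.
No HCl enters, so dm/dt = −Q_out · (m/V).
Separate: dm/m = −Q_out dt/V(t) ⇒ ln(m/m₀) = −(Q_out/(Q_in−Q_out)) ln(V/V₀).
m = m₀ (V₀/V)^(Q_out/(Q_in−Q_out)) = 26.7 × (6.15/14.235)^(3.3091) = 1.6611 mol.
C = m/V = 1.6611/14.235 = 0.11669 mol/m³.

0.117 mol/m³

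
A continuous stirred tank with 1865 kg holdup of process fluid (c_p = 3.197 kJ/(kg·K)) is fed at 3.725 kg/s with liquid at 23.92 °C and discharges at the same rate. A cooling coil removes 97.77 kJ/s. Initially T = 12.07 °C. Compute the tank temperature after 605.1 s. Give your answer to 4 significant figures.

14.62 °C

First-law balance (no shaft work): M c_p dT/dt = ṁ c_p (T_in − T) − 97.77.
Rearrange: dT/dt = (T_ss − T)/τ with τ = M/ṁ = 500.671 s and T_ss = T_in − Q̇/(ṁ c_p) = 15.7101 °C.
T approaches T_ss exponentially: T(t) = T_ss + (T₀ − T_ss) e^(−t/τ).
T(605.1) = 15.7101 + (-3.64012)·e^(−605.1/500.671) = 15.7101 + (-3.64012)·0.298622 = 14.6231 °C.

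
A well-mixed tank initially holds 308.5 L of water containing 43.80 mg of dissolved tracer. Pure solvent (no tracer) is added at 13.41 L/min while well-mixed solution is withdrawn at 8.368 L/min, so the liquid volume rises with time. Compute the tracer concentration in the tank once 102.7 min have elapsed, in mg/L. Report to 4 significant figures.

0.01033 mg/L

Let m(t) be the amount of tracer. Volume: V(t) = V₀ + (Q_in − Q_out) t = 308.5 + 5.04200 t; V(102.7) = 826.313 L.
Species balance (pure solvent in): dm/dt = −Q_out · m/V(t).
dm/m = −Q_out dt/(V₀ + 5.04200 t); integrating gives ln(m/m₀) = −(Q_out/(Q_in−Q_out)) ln(V/V₀).
m = m₀ (V₀/V)^(Q_out/(Q_in−Q_out)) = 43.80 × (308.5/826.313)^(1.65966) = 8.53735 mg.
C = m/V = 8.53735/826.313 = 0.0103319 mg/L.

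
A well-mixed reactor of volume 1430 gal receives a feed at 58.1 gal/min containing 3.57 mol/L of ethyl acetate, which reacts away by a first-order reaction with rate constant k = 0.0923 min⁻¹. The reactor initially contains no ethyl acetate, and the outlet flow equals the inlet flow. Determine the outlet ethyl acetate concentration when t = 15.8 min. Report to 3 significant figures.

0.958 mol/L

Accumulation = in − out − consumed: V dC/dt = Q C_in − Q C − k V C.
This is linear with rate a = Q/V + k = 0.13293 min⁻¹.
C_ss = Q C_in/(Q + kV) = 1.0912 mol/L; C(t) = C_ss + (C₀ − C_ss) e^(−a t).
C(15.8) = 1.0912 + (-1.0912)·e^(−0.13293·15.8) = 1.0912 + (-1.0912)·0.12242 = 0.95758 mol/L.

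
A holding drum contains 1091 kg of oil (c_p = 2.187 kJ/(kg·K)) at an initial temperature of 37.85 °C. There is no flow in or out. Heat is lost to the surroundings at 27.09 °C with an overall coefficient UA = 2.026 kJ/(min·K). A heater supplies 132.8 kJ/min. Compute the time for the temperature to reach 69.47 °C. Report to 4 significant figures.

1014 min

Lumped-capacitance energy balance: M c_p dT/dt = UA(T_amb − T) + Q̇.
τ = M c_p/UA = 1177.70 min; T_ss = T_amb + Q̇/UA = 27.09 + 132.8/2.026 = 92.6379 °C.
T(t) = T_ss + (T₀ − T_ss)e^(−t/τ); set T = 69.47:
t = −τ ln[(T − T_ss)/(T₀ − T_ss)] = −1177.70 · ln(0.422865) = 1013.65 min.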